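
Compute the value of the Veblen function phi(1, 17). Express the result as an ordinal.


phi(1, 17):
phi(1, beta) = epsilon_beta (the beta-th epsilon number).
phi(1, 17) = epsilon_17

epsilon_17


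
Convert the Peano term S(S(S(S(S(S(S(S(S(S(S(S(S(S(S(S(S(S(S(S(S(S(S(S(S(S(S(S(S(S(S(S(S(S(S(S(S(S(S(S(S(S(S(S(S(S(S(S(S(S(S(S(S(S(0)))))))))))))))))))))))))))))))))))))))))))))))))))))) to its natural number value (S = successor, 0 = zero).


Counting successors applied to 0:
54 applications of S to 0 = 54

54


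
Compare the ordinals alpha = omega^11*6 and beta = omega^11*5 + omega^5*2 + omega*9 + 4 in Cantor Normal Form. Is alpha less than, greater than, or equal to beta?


Compare term by term from highest exponent:
alpha = omega^11*6
beta = omega^11*5 + omega^5*2 + omega*9 + 4
Term 1: alpha has omega^11*6, beta has omega^11*5
Term 2: alpha has omega^0*0, beta has omega^5*2
Term 3: alpha has omega^0*0, beta has omega^1*9
Term 4: alpha has omega^0*0, beta has omega^0*4
Result: alpha > beta

alpha > beta


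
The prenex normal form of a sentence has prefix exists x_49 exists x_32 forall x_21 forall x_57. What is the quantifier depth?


Quantifier prefix has 4 quantifier symbols.
Quantifier depth = 4

4


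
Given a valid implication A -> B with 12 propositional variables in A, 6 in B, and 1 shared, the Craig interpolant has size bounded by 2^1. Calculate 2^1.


Shared atoms = 1
Craig interpolant size bound = 2^1
= 2

2


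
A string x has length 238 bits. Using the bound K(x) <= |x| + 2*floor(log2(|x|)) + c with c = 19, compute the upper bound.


floor(log2(238)) = 7
2 * 7 = 14
K(x) <= 238 + 14 + 19 = 271

271


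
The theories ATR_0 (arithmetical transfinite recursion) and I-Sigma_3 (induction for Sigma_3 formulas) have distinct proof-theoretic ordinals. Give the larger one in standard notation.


Proof-theoretic ordinal of ATR_0 (arithmetical transfinite recursion): Gamma_0
Proof-theoretic ordinal of I-Sigma_3 (induction for Sigma_3 formulas): omega^(omega^(omega^omega))
Comparing: omega^(omega^(omega^omega)) < Gamma_0.
The larger ordinal is Gamma_0 (from ATR_0 (arithmetical transfinite recursion)).

Gamma_0


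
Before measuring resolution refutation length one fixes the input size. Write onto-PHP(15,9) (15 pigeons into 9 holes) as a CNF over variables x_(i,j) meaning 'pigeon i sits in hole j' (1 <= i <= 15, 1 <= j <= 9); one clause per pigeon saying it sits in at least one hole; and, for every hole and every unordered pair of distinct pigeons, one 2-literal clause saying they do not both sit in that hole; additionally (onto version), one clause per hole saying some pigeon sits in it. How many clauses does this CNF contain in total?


onto-PHP(15,9): 15 pigeons, 9 holes, 15*9 = 135 variables.
- pigeon clauses: one per pigeon -> 15 clauses
- hole clauses: 9 holes * C(15,2) = 9 * 105 -> 945 clauses
- onto clauses: one per hole -> 9 clauses
Total clauses = 15 + 945 + 9 = 969

969


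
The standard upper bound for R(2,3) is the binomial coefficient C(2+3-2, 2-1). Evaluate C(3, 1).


R(2,3) <= C(2+3-2, 2-1) = C(3, 1)
C(3, 1) = 3! / (1! * 2!)
= 3

3


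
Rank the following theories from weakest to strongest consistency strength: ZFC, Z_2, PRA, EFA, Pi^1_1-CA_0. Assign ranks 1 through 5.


Ordering by consistency strength:
1. EFA
2. PRA
3. Pi^1_1-CA_0
4. Z_2
5. ZFC


ZFC=5, Z_2=4, PRA=2, EFA=1, Pi^1_1-CA_0=3


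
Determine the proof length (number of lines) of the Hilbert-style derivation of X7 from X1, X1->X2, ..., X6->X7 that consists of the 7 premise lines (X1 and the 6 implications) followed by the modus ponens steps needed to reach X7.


We have 7 premise lines: X1 and 6 implications.
Each implication is detached once by MP, giving 6 MP lines.
7 premise lines + 6 MP lines = 13 total lines.

13


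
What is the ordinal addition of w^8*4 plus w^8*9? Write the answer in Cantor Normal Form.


Ordinal addition w^8*4 + w^8*9:
Both terms have the same exponent 8.
w^e*c + w^e*d = w^e*(c+d).
Result = w^8*(4+9) = w^8*13

w^8*13


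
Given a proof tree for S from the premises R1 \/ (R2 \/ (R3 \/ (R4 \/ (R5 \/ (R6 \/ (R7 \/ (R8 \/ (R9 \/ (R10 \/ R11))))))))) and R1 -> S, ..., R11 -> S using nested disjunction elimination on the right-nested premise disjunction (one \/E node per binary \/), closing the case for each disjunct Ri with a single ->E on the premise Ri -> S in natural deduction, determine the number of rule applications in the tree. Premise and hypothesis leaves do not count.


The premise R1 \/ (R2 \/ (R3 \/ (R4 \/ (R5 \/ (R6 \/ (R7 \/ (R8 \/ (R9 \/ (R10 \/ R11))))))))) contains 11 disjuncts, hence 10 binary \/ connectives.
- Each binary \/ is eliminated once: 10 \/E nodes.
- Each of the 11 cases Ri derives S by one ->E with Ri -> S: 11 ->E nodes.
Total = 10 + 11 = 21

21


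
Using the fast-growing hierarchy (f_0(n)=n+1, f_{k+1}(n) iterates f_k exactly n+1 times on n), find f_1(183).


f_1(183) = f_0^184(183)
f_0 adds 1 each time, applied 184 times.
f_1(183) = 183 + 184 = 367

367


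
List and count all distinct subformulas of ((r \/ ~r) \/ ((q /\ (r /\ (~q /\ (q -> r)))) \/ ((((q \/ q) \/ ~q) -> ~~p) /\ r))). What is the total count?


Formula: ((r \/ ~r) \/ ((q /\ (r /\ (~q /\ (q -> r)))) \/ ((((q \/ q) \/ ~q) -> ~~p) /\ r)))
Subformulas found:
  1. r
  2. q
  3. p
  4. ~p
  5. ~r
  6. ~q
  7. ~~p
  8. (q -> r)
  9. (q \/ q)
  10. (r \/ ~r)
  11. ((q \/ q) \/ ~q)
  12. (~q /\ (q -> r))
  13. (r /\ (~q /\ (q -> r)))
  14. (((q \/ q) \/ ~q) -> ~~p)
  15. (q /\ (r /\ (~q /\ (q -> r))))
  16. ((((q \/ q) \/ ~q) -> ~~p) /\ r)
  17. ((q /\ (r /\ (~q /\ (q -> r)))) \/ ((((q \/ q) \/ ~q) -> ~~p) /\ r))
  18. ((r \/ ~r) \/ ((q /\ (r /\ (~q /\ (q -> r)))) \/ ((((q \/ q) \/ ~q) -> ~~p) /\ r)))
Total distinct subformulas = 18

18


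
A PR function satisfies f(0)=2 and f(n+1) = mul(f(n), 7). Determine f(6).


f(0) = 2
f(1) = mul(f(0), 7) = mul(2, 7) = 14
f(2) = mul(f(1), 7) = mul(14, 7) = 98
f(3) = mul(f(2), 7) = mul(98, 7) = 686
f(4) = mul(f(3), 7) = mul(686, 7) = 4802
f(5) = mul(f(4), 7) = mul(4802, 7) = 33614
f(6) = mul(f(5), 7) = mul(33614, 7) = 235298


235298


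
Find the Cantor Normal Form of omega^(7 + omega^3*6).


omega^(7 + omega^3*6):
In ordinal addition a term is absorbed by a following term of strictly larger exponent: 0 < 3, so 7 + omega^3*6 = omega^3*6.
omega raised to a CNF ordinal is a single CNF term: Result = omega^(omega^3*6)

omega^(omega^3*6)


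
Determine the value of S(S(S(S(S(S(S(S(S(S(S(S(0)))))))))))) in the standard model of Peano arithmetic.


Counting successors applied to 0:
12 applications of S to 0 = 12

12


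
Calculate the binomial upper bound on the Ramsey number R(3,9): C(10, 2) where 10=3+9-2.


R(3,9) <= C(3+9-2, 3-1) = C(10, 2)
C(10, 2) = 10! / (2! * 8!)
= 45

45


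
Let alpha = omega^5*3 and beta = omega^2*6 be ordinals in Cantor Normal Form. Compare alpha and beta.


Compare term by term from highest exponent:
alpha = omega^5*3
beta = omega^2*6
Term 1: alpha has omega^5*3, beta has omega^2*6
Result: alpha > beta

alpha > beta


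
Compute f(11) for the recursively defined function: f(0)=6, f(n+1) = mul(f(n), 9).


f(0) = 6
f(1) = mul(f(0), 9) = mul(6, 9) = 54
f(2) = mul(f(1), 9) = mul(54, 9) = 486
f(3) = mul(f(2), 9) = mul(486, 9) = 4374
f(4) = mul(f(3), 9) = mul(4374, 9) = 39366
f(5) = mul(f(4), 9) = mul(39366, 9) = 354294
f(6) = mul(f(5), 9) = mul(354294, 9) = 3188646
f(7) = mul(f(6), 9) = mul(3188646, 9) = 28697814
f(8) = mul(f(7), 9) = mul(28697814, 9) = 258280326
f(9) = mul(f(8), 9) = mul(258280326, 9) = 2324522934
f(10) = mul(f(9), 9) = mul(2324522934, 9) = 20920706406
f(11) = mul(f(10), 9) = mul(20920706406, 9) = 188286357654


188286357654


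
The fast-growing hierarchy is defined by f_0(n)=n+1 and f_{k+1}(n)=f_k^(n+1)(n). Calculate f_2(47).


f_2(47) = f_1^48(47)
f_1(m) = 2m + 1.
Iterating: f_1^k(n) = 2^k*(n+1) - 1.
f_2(47) = 2^48*(47+1) - 1 = 281474976710656*48 - 1 = 13510798882111487

13510798882111487


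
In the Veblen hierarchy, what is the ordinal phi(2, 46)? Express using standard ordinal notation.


phi(2, 46):
phi(2, beta) = zeta_beta (the beta-th zeta number, fixed point of epsilon).
phi(2, 46) = zeta_46

zeta_46


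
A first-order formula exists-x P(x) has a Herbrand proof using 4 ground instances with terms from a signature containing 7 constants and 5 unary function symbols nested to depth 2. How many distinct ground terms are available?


Herbrand terms by depth:
Depth 0: 7 constants
Depth 1: 35 new terms (running total: 42)
Depth 2: 175 new terms (running total: 217)
Total distinct ground terms = 217

217


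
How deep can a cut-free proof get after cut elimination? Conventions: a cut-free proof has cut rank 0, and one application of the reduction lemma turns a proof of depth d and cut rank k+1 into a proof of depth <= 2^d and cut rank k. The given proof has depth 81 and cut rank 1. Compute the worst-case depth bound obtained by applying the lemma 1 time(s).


Each rank reduction sends depth d to at most 2^d; cut rank r needs r reductions.
2_0(81) = 81
2_1(81) = 2^81 = 2417851639229258349412352
Cut-free depth bound = 2417851639229258349412352

2417851639229258349412352


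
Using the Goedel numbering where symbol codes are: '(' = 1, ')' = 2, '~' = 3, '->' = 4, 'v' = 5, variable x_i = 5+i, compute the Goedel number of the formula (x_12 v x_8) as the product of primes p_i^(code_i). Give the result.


Formula: (x_12 v x_8)
Symbol codes: [1, 17, 5, 13, 2]
Primes: [2, 3, 5, 7, 11]
p_1^1 = 2^1 = 2
p_2^17 = 3^17 = 129140163
p_3^5 = 5^5 = 3125
p_4^13 = 7^13 = 96889010407
p_5^2 = 11^2 = 121
Product = 9462398588881936482881250

9462398588881936482881250


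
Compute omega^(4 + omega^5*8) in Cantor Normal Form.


omega^(4 + omega^5*8):
In ordinal addition a term is absorbed by a following term of strictly larger exponent: 0 < 5, so 4 + omega^5*8 = omega^5*8.
omega raised to a CNF ordinal is a single CNF term: Result = omega^(omega^5*8)

omega^(omega^5*8)


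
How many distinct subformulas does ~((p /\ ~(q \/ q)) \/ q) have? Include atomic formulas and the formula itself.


Formula: ~((p /\ ~(q \/ q)) \/ q)
Subformulas found:
  1. q
  2. p
  3. (q \/ q)
  4. ~(q \/ q)
  5. (p /\ ~(q \/ q))
  6. ((p /\ ~(q \/ q)) \/ q)
  7. ~((p /\ ~(q \/ q)) \/ q)
Total distinct subformulas = 7

7


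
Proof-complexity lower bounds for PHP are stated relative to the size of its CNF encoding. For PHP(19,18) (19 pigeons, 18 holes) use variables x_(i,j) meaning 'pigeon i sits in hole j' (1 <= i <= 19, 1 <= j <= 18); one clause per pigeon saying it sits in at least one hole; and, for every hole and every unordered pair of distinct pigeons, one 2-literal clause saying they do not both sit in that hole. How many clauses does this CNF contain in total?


PHP(19,18): 19 pigeons, 18 holes, 19*18 = 342 variables.
- pigeon clauses: one per pigeon -> 19 clauses
- hole clauses: 18 holes * C(19,2) = 18 * 171 -> 3078 clauses
Total clauses = 19 + 3078 = 3097

3097


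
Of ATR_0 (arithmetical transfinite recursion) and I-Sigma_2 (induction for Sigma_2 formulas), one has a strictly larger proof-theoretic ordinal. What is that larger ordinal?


Proof-theoretic ordinal of ATR_0 (arithmetical transfinite recursion): Gamma_0
Proof-theoretic ordinal of I-Sigma_2 (induction for Sigma_2 formulas): omega^(omega^omega)
Comparing: omega^(omega^omega) < Gamma_0.
The larger ordinal is Gamma_0 (from ATR_0 (arithmetical transfinite recursion)).

Gamma_0


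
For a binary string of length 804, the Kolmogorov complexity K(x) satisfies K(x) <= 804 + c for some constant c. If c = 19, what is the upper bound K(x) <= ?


K(x) <= |x| + c = 804 + 19 = 823

823


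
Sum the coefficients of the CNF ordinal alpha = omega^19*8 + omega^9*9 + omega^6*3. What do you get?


CNF: omega^19*8 + omega^9*9 + omega^6*3
Coefficients: 8 + 9 + 3 = 20

20


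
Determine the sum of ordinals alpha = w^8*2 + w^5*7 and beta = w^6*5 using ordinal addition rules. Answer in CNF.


Ordinal addition (w^8*2 + w^5*7) + w^6*5:
alpha's leading term has exponent 8 > beta's exponent 6, so it survives.
alpha's tail term has exponent 5 < beta's exponent 6, so it is absorbed by beta.
In ordinal addition, any term followed by a strictly larger-exponent term is absorbed.
Result = w^8*2 + w^6*5

w^8*2 + w^6*5


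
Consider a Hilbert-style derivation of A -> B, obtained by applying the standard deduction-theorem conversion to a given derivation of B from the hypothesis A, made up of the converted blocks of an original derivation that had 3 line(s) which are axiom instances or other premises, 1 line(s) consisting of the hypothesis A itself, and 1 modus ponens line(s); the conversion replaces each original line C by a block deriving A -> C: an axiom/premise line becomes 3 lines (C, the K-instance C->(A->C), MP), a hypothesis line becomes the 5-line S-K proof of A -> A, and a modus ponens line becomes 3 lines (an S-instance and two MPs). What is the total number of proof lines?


Deduction-theorem conversion, block by block:
- 3 axiom/premise lines -> 3 lines each = 9
- 1 hypothesis lines -> 5 lines each (identity proof A->A) = 5
- 1 MP lines -> 3 lines each (S-instance, MP, MP) = 3
Total = 9 + 5 + 3 = 17 lines.

17


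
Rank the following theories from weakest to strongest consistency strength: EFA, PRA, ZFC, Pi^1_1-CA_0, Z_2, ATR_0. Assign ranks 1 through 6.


Ordering by consistency strength:
1. EFA
2. PRA
3. ATR_0
4. Pi^1_1-CA_0
5. Z_2
6. ZFC


EFA=1, PRA=2, ZFC=6, Pi^1_1-CA_0=4, Z_2=5, ATR_0=3


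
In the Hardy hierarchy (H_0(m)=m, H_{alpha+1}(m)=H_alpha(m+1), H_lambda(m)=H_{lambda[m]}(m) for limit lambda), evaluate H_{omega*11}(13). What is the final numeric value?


H_{omega*11}(13):
For the Hardy hierarchy, H_{omega*k}(n) = 2^k * n.
2^11 = 2048.
2048 * 13 = 26624

26624


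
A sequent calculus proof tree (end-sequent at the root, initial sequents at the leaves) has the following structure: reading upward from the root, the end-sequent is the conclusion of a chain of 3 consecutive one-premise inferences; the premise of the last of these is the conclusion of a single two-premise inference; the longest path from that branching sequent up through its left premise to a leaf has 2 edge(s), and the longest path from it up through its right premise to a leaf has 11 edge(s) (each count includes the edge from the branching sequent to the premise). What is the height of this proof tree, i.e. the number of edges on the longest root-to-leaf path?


Longest path through the left premise: 2 edges (measured from the branching sequent)
Longest path through the right premise: 11 edges
Height of the subtree rooted at the branching sequent: max(2, 11) = 11
The branching sequent sits 3 edges above the root (the chain of one-premise inferences), so height = 11 + 3 = 14

14


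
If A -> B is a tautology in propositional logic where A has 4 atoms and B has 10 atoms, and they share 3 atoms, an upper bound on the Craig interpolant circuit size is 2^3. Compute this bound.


Shared atoms = 3
Craig interpolant size bound = 2^3
= 8

8


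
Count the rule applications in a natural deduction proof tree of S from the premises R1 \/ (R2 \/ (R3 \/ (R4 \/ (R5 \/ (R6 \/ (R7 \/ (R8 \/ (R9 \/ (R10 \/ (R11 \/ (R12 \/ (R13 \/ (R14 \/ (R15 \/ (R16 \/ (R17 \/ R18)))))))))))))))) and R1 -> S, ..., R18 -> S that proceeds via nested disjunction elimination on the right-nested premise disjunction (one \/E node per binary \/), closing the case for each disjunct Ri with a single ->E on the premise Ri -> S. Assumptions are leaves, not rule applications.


The premise R1 \/ (R2 \/ (R3 \/ (R4 \/ (R5 \/ (R6 \/ (R7 \/ (R8 \/ (R9 \/ (R10 \/ (R11 \/ (R12 \/ (R13 \/ (R14 \/ (R15 \/ (R16 \/ (R17 \/ R18)))))))))))))))) contains 18 disjuncts, hence 17 binary \/ connectives.
- Each binary \/ is eliminated once: 17 \/E nodes.
- Each of the 18 cases Ri derives S by one ->E with Ri -> S: 18 ->E nodes.
Total = 17 + 18 = 35

35


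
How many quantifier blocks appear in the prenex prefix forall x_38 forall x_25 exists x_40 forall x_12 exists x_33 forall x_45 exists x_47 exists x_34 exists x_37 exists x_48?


Alternations = 5.
Blocks = alternations + 1 = 6

6


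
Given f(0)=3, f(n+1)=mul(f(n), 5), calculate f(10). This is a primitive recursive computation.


f(0) = 3
f(1) = mul(f(0), 5) = mul(3, 5) = 15
f(2) = mul(f(1), 5) = mul(15, 5) = 75
f(3) = mul(f(2), 5) = mul(75, 5) = 375
f(4) = mul(f(3), 5) = mul(375, 5) = 1875
f(5) = mul(f(4), 5) = mul(1875, 5) = 9375
f(6) = mul(f(5), 5) = mul(9375, 5) = 46875
f(7) = mul(f(6), 5) = mul(46875, 5) = 234375
f(8) = mul(f(7), 5) = mul(234375, 5) = 1171875
f(9) = mul(f(8), 5) = mul(1171875, 5) = 5859375
f(10) = mul(f(9), 5) = mul(5859375, 5) = 29296875


29296875


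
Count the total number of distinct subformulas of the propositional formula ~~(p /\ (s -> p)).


Formula: ~~(p /\ (s -> p))
Subformulas found:
  1. s
  2. p
  3. (s -> p)
  4. (p /\ (s -> p))
  5. ~(p /\ (s -> p))
  6. ~~(p /\ (s -> p))
Total distinct subformulas = 6

6


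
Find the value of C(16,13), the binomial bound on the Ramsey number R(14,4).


R(14,4) <= C(14+4-2, 14-1) = C(16, 13)
C(16, 13) = 16! / (13! * 3!)
= 560

560


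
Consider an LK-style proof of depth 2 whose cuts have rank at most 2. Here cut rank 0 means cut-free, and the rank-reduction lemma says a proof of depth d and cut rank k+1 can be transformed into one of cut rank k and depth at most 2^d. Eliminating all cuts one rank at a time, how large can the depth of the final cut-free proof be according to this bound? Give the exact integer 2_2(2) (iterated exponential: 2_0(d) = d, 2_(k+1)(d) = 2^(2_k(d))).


Each rank reduction sends depth d to at most 2^d; cut rank r needs r reductions.
2_0(2) = 2
2_1(2) = 2^2 = 4
2_2(2) = 2^4 = 16
Cut-free depth bound = 16

16


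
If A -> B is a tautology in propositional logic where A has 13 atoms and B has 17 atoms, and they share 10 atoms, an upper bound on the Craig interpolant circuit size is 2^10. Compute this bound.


Shared atoms = 10
Craig interpolant size bound = 2^10
= 1024

1024


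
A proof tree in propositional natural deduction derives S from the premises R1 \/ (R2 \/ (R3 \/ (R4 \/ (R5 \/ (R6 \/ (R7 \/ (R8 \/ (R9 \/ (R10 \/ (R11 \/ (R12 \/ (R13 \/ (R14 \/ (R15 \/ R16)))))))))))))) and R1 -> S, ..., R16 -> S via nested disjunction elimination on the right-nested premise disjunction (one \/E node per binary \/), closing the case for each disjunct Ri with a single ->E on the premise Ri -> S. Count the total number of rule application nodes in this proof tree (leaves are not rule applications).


The premise R1 \/ (R2 \/ (R3 \/ (R4 \/ (R5 \/ (R6 \/ (R7 \/ (R8 \/ (R9 \/ (R10 \/ (R11 \/ (R12 \/ (R13 \/ (R14 \/ (R15 \/ R16)))))))))))))) contains 16 disjuncts, hence 15 binary \/ connectives.
- Each binary \/ is eliminated once: 15 \/E nodes.
- Each of the 16 cases Ri derives S by one ->E with Ri -> S: 16 ->E nodes.
Total = 15 + 16 = 31

31


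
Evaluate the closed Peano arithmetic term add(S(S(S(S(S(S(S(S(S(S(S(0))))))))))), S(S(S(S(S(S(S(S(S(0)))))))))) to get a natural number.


add(S^11(0), S^9(0)):
S^11(0) = 11
S^9(0) = 9
11 + 9 = 20

20


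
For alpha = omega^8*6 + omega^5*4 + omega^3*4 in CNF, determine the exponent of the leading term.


CNF: omega^8*6 + omega^5*4 + omega^3*4
The leading term is omega^8*6, which has exponent 8.

8


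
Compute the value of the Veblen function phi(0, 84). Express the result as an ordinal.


phi(0, 84):
phi(0, beta) = omega^beta by definition.
phi(0, 84) = omega^84

omega^84


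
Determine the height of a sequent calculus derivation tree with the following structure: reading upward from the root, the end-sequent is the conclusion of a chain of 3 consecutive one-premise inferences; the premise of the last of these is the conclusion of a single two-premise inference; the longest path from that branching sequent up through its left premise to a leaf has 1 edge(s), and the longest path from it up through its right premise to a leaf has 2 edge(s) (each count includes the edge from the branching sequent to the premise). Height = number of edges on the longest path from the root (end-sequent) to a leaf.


Longest path through the left premise: 1 edges (measured from the branching sequent)
Longest path through the right premise: 2 edges
Height of the subtree rooted at the branching sequent: max(1, 2) = 2
The branching sequent sits 3 edges above the root (the chain of one-premise inferences), so height = 2 + 3 = 5

5


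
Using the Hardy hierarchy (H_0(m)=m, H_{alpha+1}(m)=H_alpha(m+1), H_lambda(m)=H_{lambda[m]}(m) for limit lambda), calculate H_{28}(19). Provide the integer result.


H_28(19):
For finite ordinals k, H_k(n) = n + k (each successor step adds 1).
H_28(19) = 19 + 28 = 47

47


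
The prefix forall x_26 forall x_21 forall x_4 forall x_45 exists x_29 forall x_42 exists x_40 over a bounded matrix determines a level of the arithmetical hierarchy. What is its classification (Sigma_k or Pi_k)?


Leading quantifier is forall, so the class is Pi.
Number of quantifier blocks = alternations + 1 = 3 + 1 = 4.
Classification: Pi_4

Pi_4


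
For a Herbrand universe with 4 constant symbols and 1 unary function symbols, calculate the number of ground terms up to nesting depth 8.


Herbrand terms by depth:
Depth 0: 4 constants
Depth 1: 4 new terms (running total: 8)
Depth 2: 4 new terms (running total: 12)
Depth 3: 4 new terms (running total: 16)
Depth 4: 4 new terms (running total: 20)
Depth 5: 4 new terms (running total: 24)
Depth 6: 4 new terms (running total: 28)
Depth 7: 4 new terms (running total: 32)
Depth 8: 4 new terms (running total: 36)
Total distinct ground terms = 36

36


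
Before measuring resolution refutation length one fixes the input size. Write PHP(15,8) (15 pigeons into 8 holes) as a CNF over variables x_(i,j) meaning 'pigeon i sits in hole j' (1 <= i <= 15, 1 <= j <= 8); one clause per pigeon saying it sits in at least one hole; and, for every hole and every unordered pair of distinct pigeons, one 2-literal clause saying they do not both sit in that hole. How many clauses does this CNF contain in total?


PHP(15,8): 15 pigeons, 8 holes, 15*8 = 120 variables.
- pigeon clauses: one per pigeon -> 15 clauses
- hole clauses: 8 holes * C(15,2) = 8 * 105 -> 840 clauses
Total clauses = 15 + 840 = 855

855


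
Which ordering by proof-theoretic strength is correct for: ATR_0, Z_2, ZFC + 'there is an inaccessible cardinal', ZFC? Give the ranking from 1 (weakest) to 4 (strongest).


Ordering by consistency strength:
1. ATR_0
2. Z_2
3. ZFC
4. ZFC + 'there is an inaccessible cardinal'


ATR_0=1, Z_2=2, ZFC + 'there is an inaccessible cardinal'=4, ZFC=3


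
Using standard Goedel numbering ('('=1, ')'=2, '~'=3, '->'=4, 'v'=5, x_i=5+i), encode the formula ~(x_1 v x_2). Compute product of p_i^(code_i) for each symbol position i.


Formula: ~(x_1 v x_2)
Symbol codes: [3, 1, 6, 5, 7, 2]
Primes: [2, 3, 5, 7, 11, 13]
p_1^3 = 2^3 = 8
p_2^1 = 3^1 = 3
p_3^6 = 5^6 = 15625
p_4^5 = 7^5 = 16807
p_5^7 = 11^7 = 19487171
p_6^2 = 13^2 = 169
Product = 20756635959934875000

20756635959934875000


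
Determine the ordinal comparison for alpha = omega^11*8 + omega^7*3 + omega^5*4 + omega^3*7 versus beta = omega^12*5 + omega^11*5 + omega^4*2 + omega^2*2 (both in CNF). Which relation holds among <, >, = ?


Compare term by term from highest exponent:
alpha = omega^11*8 + omega^7*3 + omega^5*4 + omega^3*7
beta = omega^12*5 + omega^11*5 + omega^4*2 + omega^2*2
Term 1: alpha has omega^11*8, beta has omega^12*5
Term 2: alpha has omega^7*3, beta has omega^11*5
Term 3: alpha has omega^5*4, beta has omega^4*2
Term 4: alpha has omega^3*7, beta has omega^2*2
Result: alpha < beta

alpha < beta


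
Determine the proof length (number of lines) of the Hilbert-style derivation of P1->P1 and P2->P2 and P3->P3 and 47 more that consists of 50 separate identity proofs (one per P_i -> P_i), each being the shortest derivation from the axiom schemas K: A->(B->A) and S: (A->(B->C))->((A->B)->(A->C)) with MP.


The shortest proof of A->A from K and S in the Hilbert calculus has exactly 5 lines:
(1) K instance A->((A->A)->A), (2) S instance, (3) MP on 1,2, (4) K instance A->(A->A), (5) MP on 3,4.
For 50 independent identities: 50 * 5 = 250 lines total.

250


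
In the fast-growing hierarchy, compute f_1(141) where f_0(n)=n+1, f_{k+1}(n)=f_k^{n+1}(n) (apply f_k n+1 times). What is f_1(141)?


f_1(141) = f_0^142(141)
f_0 adds 1 each time, applied 142 times.
f_1(141) = 141 + 142 = 283

283


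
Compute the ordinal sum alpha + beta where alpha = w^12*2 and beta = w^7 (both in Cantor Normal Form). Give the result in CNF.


Ordinal addition w^12*2 + w^7:
Leading exponent of alpha (12) > leading exponent of beta (7).
Since alpha's term has higher exponent than beta's leading term,
the sum is simply alpha followed by beta.
Result = w^12*2 + w^7

w^12*2 + w^7


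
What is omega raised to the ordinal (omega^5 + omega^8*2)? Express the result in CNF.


omega^(omega^5 + omega^8*2):
In ordinal addition a term is absorbed by a following term of strictly larger exponent: 5 < 8, so omega^5 + omega^8*2 = omega^8*2.
omega raised to a CNF ordinal is a single CNF term: Result = omega^(omega^8*2)

omega^(omega^8*2)


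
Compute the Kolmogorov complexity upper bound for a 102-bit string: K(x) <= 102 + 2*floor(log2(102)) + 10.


floor(log2(102)) = 6
2 * 6 = 12
K(x) <= 102 + 12 + 10 = 124

124


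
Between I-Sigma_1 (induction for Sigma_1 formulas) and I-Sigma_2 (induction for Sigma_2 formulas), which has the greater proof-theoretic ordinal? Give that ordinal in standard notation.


Proof-theoretic ordinal of I-Sigma_1 (induction for Sigma_1 formulas): omega^omega
Proof-theoretic ordinal of I-Sigma_2 (induction for Sigma_2 formulas): omega^(omega^omega)
Comparing: omega^omega < omega^(omega^omega).
The larger ordinal is omega^(omega^omega) (from I-Sigma_2 (induction for Sigma_2 formulas)).

omega^(omega^omega)


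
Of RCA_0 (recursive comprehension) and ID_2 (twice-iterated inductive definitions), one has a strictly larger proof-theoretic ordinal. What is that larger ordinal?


Proof-theoretic ordinal of RCA_0 (recursive comprehension): omega^omega
Proof-theoretic ordinal of ID_2 (twice-iterated inductive definitions): psi_0(epsilon_{Omega_2+1})
Comparing: omega^omega < psi_0(epsilon_{Omega_2+1}).
The larger ordinal is psi_0(epsilon_{Omega_2+1}) (from ID_2 (twice-iterated inductive definitions)).

psi_0(epsilon_{Omega_2+1})


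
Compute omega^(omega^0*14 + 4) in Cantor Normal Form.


omega^(omega^0*14 + 4):
omega^0 = 1, so the exponent is 14 + 4 = 18 (finite ordinal addition).
Result = omega^18, already a single CNF term.

omega^18


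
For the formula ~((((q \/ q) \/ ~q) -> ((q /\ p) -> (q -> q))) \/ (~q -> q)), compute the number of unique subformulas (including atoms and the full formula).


Formula: ~((((q \/ q) \/ ~q) -> ((q /\ p) -> (q -> q))) \/ (~q -> q))
Subformulas found:
  1. q
  2. p
  3. ~q
  4. (q /\ p)
  5. (q -> q)
  6. (q \/ q)
  7. (~q -> q)
  8. ((q \/ q) \/ ~q)
  9. ((q /\ p) -> (q -> q))
  10. (((q \/ q) \/ ~q) -> ((q /\ p) -> (q -> q)))
  11. ((((q \/ q) \/ ~q) -> ((q /\ p) -> (q -> q))) \/ (~q -> q))
  12. ~((((q \/ q) \/ ~q) -> ((q /\ p) -> (q -> q))) \/ (~q -> q))
Total distinct subformulas = 12

12


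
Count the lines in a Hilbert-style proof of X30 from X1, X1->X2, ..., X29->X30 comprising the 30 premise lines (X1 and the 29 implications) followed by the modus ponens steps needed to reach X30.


We have 30 premise lines: X1 and 29 implications.
Each implication is detached once by MP, giving 29 MP lines.
30 premise lines + 29 MP lines = 59 total lines.

59


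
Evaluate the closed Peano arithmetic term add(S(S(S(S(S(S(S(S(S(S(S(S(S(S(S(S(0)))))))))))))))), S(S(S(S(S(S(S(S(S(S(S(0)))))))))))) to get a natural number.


add(S^16(0), S^11(0)):
S^16(0) = 16
S^11(0) = 11
16 + 11 = 27

27


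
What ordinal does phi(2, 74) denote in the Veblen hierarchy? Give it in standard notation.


phi(2, 74):
phi(2, beta) = zeta_beta (the beta-th zeta number, fixed point of epsilon).
phi(2, 74) = zeta_74

zeta_74


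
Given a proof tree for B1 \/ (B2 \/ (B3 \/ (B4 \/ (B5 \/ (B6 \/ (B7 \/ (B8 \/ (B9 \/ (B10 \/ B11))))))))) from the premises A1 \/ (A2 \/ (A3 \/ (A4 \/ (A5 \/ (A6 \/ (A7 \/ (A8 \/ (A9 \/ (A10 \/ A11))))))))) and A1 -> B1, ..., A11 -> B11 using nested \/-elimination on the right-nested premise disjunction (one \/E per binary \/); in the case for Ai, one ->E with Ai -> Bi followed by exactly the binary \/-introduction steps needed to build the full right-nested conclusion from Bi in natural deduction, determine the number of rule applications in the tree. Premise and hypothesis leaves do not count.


Constructive dilemma with 11 branches, all disjunctions right-nested:
- \/E: the premise has 10 binary \/, each eliminated once: 10 nodes.
- ->E: one per case (Ai with Ai -> Bi gives Bi): 11 nodes.
- \/I: in case i < n, Bi needs 1 step to form Bi \/ (B(i+1) \/ ...) and then i-1 steps to prepend B(i-1), ..., B1, i.e. i steps; in case i = n, B11 needs 10 prepend steps.
  \/I total = (1 + 2 + ... + 10) + 10 = 55 + 10 = 65 nodes.
Total = 10 + 11 + 65 = 86

86


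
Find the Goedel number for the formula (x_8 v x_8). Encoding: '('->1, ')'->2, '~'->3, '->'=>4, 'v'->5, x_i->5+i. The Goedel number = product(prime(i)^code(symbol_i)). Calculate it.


Formula: (x_8 v x_8)
Symbol codes: [1, 13, 5, 13, 2]
Primes: [2, 3, 5, 7, 11]
p_1^1 = 2^1 = 2
p_2^13 = 3^13 = 1594323
p_3^5 = 5^5 = 3125
p_4^13 = 7^13 = 96889010407
p_5^2 = 11^2 = 121
Product = 116819735665209092381250

116819735665209092381250


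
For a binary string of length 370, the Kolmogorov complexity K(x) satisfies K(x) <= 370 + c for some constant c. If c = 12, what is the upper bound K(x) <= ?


K(x) <= |x| + c = 370 + 12 = 382

382


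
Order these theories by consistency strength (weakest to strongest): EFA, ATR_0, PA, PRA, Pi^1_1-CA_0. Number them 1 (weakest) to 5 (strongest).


Ordering by consistency strength:
1. EFA
2. PRA
3. PA
4. ATR_0
5. Pi^1_1-CA_0


EFA=1, ATR_0=4, PA=3, PRA=2, Pi^1_1-CA_0=5


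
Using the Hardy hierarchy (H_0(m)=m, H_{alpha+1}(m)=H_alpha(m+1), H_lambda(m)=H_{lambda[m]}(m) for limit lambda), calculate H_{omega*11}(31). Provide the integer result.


H_{omega*11}(31):
For the Hardy hierarchy, H_{omega*k}(n) = 2^k * n.
2^11 = 2048.
2048 * 31 = 63488

63488


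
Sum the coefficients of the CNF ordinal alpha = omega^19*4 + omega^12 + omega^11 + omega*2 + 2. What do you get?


CNF: omega^19*4 + omega^12 + omega^11 + omega*2 + 2
Coefficients: 4 + 1 + 1 + 2 + 2 = 10

10


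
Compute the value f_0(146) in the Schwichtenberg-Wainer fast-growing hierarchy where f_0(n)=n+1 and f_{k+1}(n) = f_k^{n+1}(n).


f_0(146) = 146 + 1 = 147

147


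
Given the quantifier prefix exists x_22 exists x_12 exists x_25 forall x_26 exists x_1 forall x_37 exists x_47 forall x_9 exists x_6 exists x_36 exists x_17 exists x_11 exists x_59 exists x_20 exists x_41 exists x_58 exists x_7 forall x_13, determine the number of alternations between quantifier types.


Walk the prefix and count type changes:
  position 1: exists -> exists
  position 2: exists -> exists
  position 3: exists -> forall <-- alternation
  position 4: forall -> exists <-- alternation
  position 5: exists -> forall <-- alternation
  position 6: forall -> exists <-- alternation
  position 7: exists -> forall <-- alternation
  position 8: forall -> exists <-- alternation
  position 9: exists -> exists
  position 10: exists -> exists
  position 11: exists -> exists
  position 12: exists -> exists
  position 13: exists -> exists
  position 14: exists -> exists
  position 15: exists -> exists
  position 16: exists -> exists
  position 17: exists -> forall <-- alternation
Total alternations = 7

7


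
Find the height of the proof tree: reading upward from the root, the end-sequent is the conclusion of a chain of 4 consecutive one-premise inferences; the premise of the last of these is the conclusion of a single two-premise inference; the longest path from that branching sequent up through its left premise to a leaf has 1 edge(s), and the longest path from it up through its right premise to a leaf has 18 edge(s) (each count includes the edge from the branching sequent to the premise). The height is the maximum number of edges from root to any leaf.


Longest path through the left premise: 1 edges (measured from the branching sequent)
Longest path through the right premise: 18 edges
Height of the subtree rooted at the branching sequent: max(1, 18) = 18
The branching sequent sits 4 edges above the root (the chain of one-premise inferences), so height = 18 + 4 = 22

22


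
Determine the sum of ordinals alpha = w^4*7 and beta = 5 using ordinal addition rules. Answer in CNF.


Ordinal addition w^4*7 + 5:
Leading exponent of alpha (4) > leading exponent of beta (0).
Since alpha's term has higher exponent than beta's leading term,
the sum is simply alpha followed by beta.
Result = w^4*7 + 5

w^4*7 + 5


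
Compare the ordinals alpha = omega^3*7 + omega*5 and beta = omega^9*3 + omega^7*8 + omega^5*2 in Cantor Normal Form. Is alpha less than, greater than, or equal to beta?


Compare term by term from highest exponent:
alpha = omega^3*7 + omega*5
beta = omega^9*3 + omega^7*8 + omega^5*2
Term 1: alpha has omega^3*7, beta has omega^9*3
Term 2: alpha has omega^1*5, beta has omega^7*8
Term 3: alpha has omega^0*0, beta has omega^5*2
Result: alpha < beta

alpha < beta


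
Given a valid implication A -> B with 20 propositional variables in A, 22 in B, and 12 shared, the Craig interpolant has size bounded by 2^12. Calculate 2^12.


Shared atoms = 12
Craig interpolant size bound = 2^12
= 4096

4096


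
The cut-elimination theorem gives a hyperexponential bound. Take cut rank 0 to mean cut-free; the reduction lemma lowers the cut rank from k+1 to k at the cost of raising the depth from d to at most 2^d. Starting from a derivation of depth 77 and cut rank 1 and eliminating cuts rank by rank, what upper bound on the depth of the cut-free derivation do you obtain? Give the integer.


Each rank reduction sends depth d to at most 2^d; cut rank r needs r reductions.
2_0(77) = 77
2_1(77) = 2^77 = 151115727451828646838272
Cut-free depth bound = 151115727451828646838272

151115727451828646838272


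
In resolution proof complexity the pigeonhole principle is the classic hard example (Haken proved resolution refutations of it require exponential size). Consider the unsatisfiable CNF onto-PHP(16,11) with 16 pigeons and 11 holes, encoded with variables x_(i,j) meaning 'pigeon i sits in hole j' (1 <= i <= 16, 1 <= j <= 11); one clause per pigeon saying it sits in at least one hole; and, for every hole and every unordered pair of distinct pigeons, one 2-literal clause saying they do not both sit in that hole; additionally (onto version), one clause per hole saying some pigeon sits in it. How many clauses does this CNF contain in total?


onto-PHP(16,11): 16 pigeons, 11 holes, 16*11 = 176 variables.
- pigeon clauses: one per pigeon -> 16 clauses
- hole clauses: 11 holes * C(16,2) = 11 * 120 -> 1320 clauses
- onto clauses: one per hole -> 11 clauses
Total clauses = 16 + 1320 + 11 = 1347

1347


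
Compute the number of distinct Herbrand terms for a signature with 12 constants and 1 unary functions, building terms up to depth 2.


Herbrand terms by depth:
Depth 0: 12 constants
Depth 1: 12 new terms (running total: 24)
Depth 2: 12 new terms (running total: 36)
Total distinct ground terms = 36

36


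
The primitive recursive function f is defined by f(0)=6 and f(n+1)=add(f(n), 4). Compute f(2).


f(0) = 6
f(1) = add(f(0), 4) = add(6, 4) = 10
f(2) = add(f(1), 4) = add(10, 4) = 14


14


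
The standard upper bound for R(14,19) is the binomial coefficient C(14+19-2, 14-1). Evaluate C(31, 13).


R(14,19) <= C(14+19-2, 14-1) = C(31, 13)
C(31, 13) = 31! / (13! * 18!)
= 206253075

206253075


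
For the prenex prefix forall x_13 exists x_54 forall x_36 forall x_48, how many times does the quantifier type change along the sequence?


Walk the prefix and count type changes:
  position 1: forall -> exists <-- alternation
  position 2: exists -> forall <-- alternation
  position 3: forall -> forall
Total alternations = 2

2


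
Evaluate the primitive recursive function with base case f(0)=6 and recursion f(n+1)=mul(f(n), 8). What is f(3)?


f(0) = 6
f(1) = mul(f(0), 8) = mul(6, 8) = 48
f(2) = mul(f(1), 8) = mul(48, 8) = 384
f(3) = mul(f(2), 8) = mul(384, 8) = 3072


3072


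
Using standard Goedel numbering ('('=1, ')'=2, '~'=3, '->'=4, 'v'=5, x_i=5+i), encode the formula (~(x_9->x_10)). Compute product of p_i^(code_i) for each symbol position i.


Formula: (~(x_9->x_10))
Symbol codes: [1, 3, 1, 14, 4, 15, 2, 2]
Primes: [2, 3, 5, 7, 11, 13, 17, 19]
p_1^1 = 2^1 = 2
p_2^3 = 3^3 = 27
p_3^1 = 5^1 = 5
p_4^14 = 7^14 = 678223072849
p_5^4 = 11^4 = 14641
p_6^15 = 13^15 = 51185893014090757
p_7^2 = 17^2 = 289
p_8^2 = 19^2 = 361
Product = 14317341839473585433032611892007245820790

14317341839473585433032611892007245820790


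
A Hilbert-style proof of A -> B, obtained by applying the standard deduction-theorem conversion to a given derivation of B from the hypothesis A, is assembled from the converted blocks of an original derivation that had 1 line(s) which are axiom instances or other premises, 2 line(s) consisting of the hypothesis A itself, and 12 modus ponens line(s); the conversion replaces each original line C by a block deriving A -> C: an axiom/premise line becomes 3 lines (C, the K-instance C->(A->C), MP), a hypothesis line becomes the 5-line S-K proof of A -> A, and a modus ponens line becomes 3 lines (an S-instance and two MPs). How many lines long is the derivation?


Deduction-theorem conversion, block by block:
- 1 axiom/premise lines -> 3 lines each = 3
- 2 hypothesis lines -> 5 lines each (identity proof A->A) = 10
- 12 MP lines -> 3 lines each (S-instance, MP, MP) = 36
Total = 3 + 10 + 36 = 49 lines.

49


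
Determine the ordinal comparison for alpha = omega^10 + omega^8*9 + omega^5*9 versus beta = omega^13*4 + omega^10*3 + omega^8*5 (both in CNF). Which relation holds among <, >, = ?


Compare term by term from highest exponent:
alpha = omega^10 + omega^8*9 + omega^5*9
beta = omega^13*4 + omega^10*3 + omega^8*5
Term 1: alpha has omega^10*1, beta has omega^13*4
Term 2: alpha has omega^8*9, beta has omega^10*3
Term 3: alpha has omega^5*9, beta has omega^8*5
Result: alpha < beta

alpha < beta


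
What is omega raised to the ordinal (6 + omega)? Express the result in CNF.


omega^(6 + omega):
In ordinal addition a term is absorbed by a following term of strictly larger exponent: 0 < 1, so 6 + omega = omega.
omega raised to a CNF ordinal is a single CNF term: Result = omega^omega

omega^omega


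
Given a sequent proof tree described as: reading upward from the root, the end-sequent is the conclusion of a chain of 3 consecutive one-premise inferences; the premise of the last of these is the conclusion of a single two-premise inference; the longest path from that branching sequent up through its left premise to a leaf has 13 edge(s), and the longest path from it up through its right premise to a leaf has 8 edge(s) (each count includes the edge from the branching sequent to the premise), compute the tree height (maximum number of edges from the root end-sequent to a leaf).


Longest path through the left premise: 13 edges (measured from the branching sequent)
Longest path through the right premise: 8 edges
Height of the subtree rooted at the branching sequent: max(13, 8) = 13
The branching sequent sits 3 edges above the root (the chain of one-premise inferences), so height = 13 + 3 = 16

16


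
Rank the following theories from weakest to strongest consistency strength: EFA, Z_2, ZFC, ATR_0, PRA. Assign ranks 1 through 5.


Ordering by consistency strength:
1. EFA
2. PRA
3. ATR_0
4. Z_2
5. ZFC


EFA=1, Z_2=4, ZFC=5, ATR_0=3, PRA=2
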